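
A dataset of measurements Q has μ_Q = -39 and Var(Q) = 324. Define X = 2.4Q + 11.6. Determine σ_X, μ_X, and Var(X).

X = 2.4Q + 11.6 is linear with a = 2.4, b = 11.6.
σ_Q = √324 = 18.
σ_X = |a|·σ_Q = |2.4|·18 = 43.2.
μ_X = a·μ_Q + b = 2.4·(-39) + 11.6 = -82.
Var(X) = a²·Var(Q) = 2.4²·324 = 1866.24 (the additive constant 11.6 does not affect variance).

σ_X = 43.2, μ_X = -82, Var(X) = 1866.24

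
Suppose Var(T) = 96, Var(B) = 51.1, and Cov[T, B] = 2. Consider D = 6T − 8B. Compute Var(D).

Var(D) = a²·Var(T) + b²·Var(B) + 2ab·Cov[T, B] with a = 6, b = -8.
= 6²·96 + (-8)²·51.1 + 2·6·(-8)·2
= 3456 + 3270.4 + (-192) = 6534.4.

Var(D) = 6534.4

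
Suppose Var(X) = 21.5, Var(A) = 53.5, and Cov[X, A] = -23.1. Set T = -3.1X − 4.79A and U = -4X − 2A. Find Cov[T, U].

Cov[T, U] = 193.314

By bilinearity, Cov[T, U] = ac·Var(X) + bd·Var(A) + (ad+bc)·Cov[X, A], with a=-3.1, b=-4.79, c=-4, d=-2.
ac·Var(X) = (-3.1)·(-4)·21.5 = 266.6
bd·Var(A) = (-4.79)·(-2)·53.5 = 512.53
(ad+bc)·Cov[X, A] = (25.36)·(-23.1) = -585.816
Cov[T, U] = 266.6 + 512.53 + (-585.816) = 193.314.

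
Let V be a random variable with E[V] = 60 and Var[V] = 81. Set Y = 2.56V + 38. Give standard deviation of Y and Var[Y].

Y = 2.56V + 38 is linear with a = 2.56, b = 38.
standard deviation of V = √81 = 9.
standard deviation of Y = |a|·standard deviation of V = |2.56|·9 = 23.04.
Var[Y] = a²·Var[V] = 2.56²·81 = 530.8416 (the additive constant 38 does not affect variance).

standard deviation of Y = 23.04, Var[Y] = 530.8416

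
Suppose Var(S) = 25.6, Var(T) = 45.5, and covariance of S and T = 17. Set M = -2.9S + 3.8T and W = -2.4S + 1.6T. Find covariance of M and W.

covariance of M and W = 220.896

By bilinearity, covariance of M and W = ac·Var(S) + bd·Var(T) + (ad+bc)·covariance of S and T, with a=-2.9, b=3.8, c=-2.4, d=1.6.
ac·Var(S) = (-2.9)·(-2.4)·25.6 = 178.176
bd·Var(T) = 3.8·1.6·45.5 = 276.64
(ad+bc)·covariance of S and T = (-13.76)·17 = -233.92
covariance of M and W = 178.176 + 276.64 + (-233.92) = 220.896.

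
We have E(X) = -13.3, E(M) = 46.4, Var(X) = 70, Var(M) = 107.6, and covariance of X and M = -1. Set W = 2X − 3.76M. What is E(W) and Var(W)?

E(W) = 2·E(X) + (-3.76)·E(M) = 2·(-13.3) + (-3.76)·46.4 = -201.064.
Var(W) = a²·Var(X) + b²·Var(M) + 2ab·covariance of X and M with a = 2, b = -3.76.
= 2²·70 + (-3.76)²·107.6 + 2·2·(-3.76)·(-1)
= 280 + 1521.20576 + 15.04 = 1816.24576.

E(W) = -201.064, Var(W) = 1816.24576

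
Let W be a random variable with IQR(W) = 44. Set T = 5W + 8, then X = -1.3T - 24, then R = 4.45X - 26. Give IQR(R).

IQR(R) = 1272.7

IQR(T) = |5|·44 = 220.
IQR(X) = |-1.3|·220 = 286.
IQR(R) = |4.45|·286 = 1272.7.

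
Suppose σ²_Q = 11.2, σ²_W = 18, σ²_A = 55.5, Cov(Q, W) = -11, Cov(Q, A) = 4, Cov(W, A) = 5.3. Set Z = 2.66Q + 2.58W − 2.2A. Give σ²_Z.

σ²_Z = a²·σ²_Q + b²·σ²_W + c²·σ²_A + 2ab·Cov(Q, W) + 2ac·Cov(Q, A) + 2bc·Cov(W, A), with a = 2.66, b = 2.58, c = -2.2.
= 79.24672 + 119.8152 + 268.62 + (-150.9816) + (-46.816) + (-60.1656)
= 209.71872.

σ²_Z = 209.71872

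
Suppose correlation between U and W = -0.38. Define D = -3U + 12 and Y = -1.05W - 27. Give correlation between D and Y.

correlation between D and Y = -0.38

Linear rescalings preserve correlation up to sign; here the slopes -3 and -1.05 have the same sign, so correlation between D and Y = correlation between U and W = -0.38.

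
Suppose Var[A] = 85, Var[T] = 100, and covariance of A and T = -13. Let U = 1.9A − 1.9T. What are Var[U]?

Var[U] = 761.71

Var[U] = a²·Var[A] + b²·Var[T] + 2ab·covariance of A and T with a = 1.9, b = -1.9.
= 1.9²·85 + (-1.9)²·100 + 2·1.9·(-1.9)·(-13)
= 306.85 + 361 + 93.86 = 761.71.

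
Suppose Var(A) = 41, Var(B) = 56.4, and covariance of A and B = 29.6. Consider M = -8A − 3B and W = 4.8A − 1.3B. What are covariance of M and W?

By bilinearity, covariance of M and W = ac·Var(A) + bd·Var(B) + (ad+bc)·covariance of A and B, with a=-8, b=-3, c=4.8, d=-1.3.
ac·Var(A) = (-8)·4.8·41 = -1574.4
bd·Var(B) = (-3)·(-1.3)·56.4 = 219.96
(ad+bc)·covariance of A and B = (-4)·29.6 = -118.4
covariance of M and W = -1574.4 + 219.96 + (-118.4) = -1472.84.

covariance of M and W = -1472.84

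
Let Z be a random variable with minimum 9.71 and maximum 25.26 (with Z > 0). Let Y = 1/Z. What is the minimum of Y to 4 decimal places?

1/Z is decreasing on this domain, so min(Y) comes from max(Z) = 25.26: min(Y) = 1/(25.26) ≈ 0.0396.

min(Y) = 0.0396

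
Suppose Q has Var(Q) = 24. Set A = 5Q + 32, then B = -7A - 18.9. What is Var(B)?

Var(B) = 29400

Var(A) = 5²·24 = 600.
Var(B) = (-7)²·600 = 29400.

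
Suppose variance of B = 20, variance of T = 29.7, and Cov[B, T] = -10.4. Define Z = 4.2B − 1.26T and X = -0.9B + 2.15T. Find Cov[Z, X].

By bilinearity, Cov[Z, X] = ac·variance of B + bd·variance of T + (ad+bc)·Cov[B, T], with a=4.2, b=-1.26, c=-0.9, d=2.15.
ac·variance of B = 4.2·(-0.9)·20 = -75.6
bd·variance of T = (-1.26)·2.15·29.7 = -80.4573
(ad+bc)·Cov[B, T] = (10.164)·(-10.4) = -105.7056
Cov[Z, X] = -75.6 + (-80.4573) + (-105.7056) = -261.7629.

Cov[Z, X] = -261.7629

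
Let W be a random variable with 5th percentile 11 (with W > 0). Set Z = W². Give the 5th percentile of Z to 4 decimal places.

W² is increasing, so P_{5}(Z) = g(P_{5}(W)) = 121.

5th percentile of Z = 121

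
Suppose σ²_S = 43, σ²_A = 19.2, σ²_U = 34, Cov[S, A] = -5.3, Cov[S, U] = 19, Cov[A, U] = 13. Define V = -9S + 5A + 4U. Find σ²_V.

σ²_V = 4136

σ²_V = a²·σ²_S + b²·σ²_A + c²·σ²_U + 2ab·Cov[S, A] + 2ac·Cov[S, U] + 2bc·Cov[A, U], with a = -9, b = 5, c = 4.
= 3483 + 480 + 544 + 477 + (-1368) + 520
= 4136.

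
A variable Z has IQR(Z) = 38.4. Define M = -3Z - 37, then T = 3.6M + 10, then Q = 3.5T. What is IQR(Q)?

IQR(M) = |-3|·38.4 = 115.2.
IQR(T) = |3.6|·115.2 = 414.72.
IQR(Q) = |3.5|·414.72 = 1451.52.

IQR(Q) = 1451.52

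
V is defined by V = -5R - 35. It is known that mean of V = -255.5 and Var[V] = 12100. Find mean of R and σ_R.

From V = -5R - 35: mean of V = a·mean of R + b, so mean of R = (mean of V − b)/a = (-255.5 − (-35))/(-5) = 44.1.
σ_V = √12100 = 110.
σ_V = |a|·σ_R, so σ_R = 110/|-5| = 22.

mean of R = 44.1, σ_R = 22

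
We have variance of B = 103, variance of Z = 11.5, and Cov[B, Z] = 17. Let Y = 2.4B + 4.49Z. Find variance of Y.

variance of Y = 1191.50515

variance of Y = a²·variance of B + b²·variance of Z + 2ab·Cov[B, Z] with a = 2.4, b = 4.49.
= 2.4²·103 + 4.49²·11.5 + 2·2.4·4.49·17
= 593.28 + 231.84115 + 366.384 = 1191.50515.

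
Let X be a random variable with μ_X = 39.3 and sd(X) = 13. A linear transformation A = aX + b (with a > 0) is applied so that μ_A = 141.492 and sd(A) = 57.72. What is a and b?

a = 4.44, b = -33

sd(A) = a·sd(X) (a > 0), so a = 57.72/13 = 4.44.
μ_A = a·μ_X + b, so b = 141.492 − 4.44·39.3 = -33.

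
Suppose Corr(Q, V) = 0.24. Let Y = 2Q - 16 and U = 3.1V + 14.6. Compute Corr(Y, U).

Corr(Y, U) = 0.24

Linear rescalings preserve correlation up to sign; here the slopes 2 and 3.1 have the same sign, so Corr(Y, U) = Corr(Q, V) = 0.24.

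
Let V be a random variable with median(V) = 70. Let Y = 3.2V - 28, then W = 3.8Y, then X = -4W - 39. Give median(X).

median(Y) = 3.2·70 + (-28) = 196.
median(W) = 3.8·196 = 744.8.
median(X) = (-4)·744.8 + (-39) = -3018.2.

median(X) = -3018.2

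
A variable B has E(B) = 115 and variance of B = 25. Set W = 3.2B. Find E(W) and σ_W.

W = 3.2B is linear with a = 3.2, b = 0.
E(W) = a·E(B) + b = 3.2·115 = 368.
σ_B = √25 = 5.
σ_W = |a|·σ_B = |3.2|·5 = 16.

E(W) = 368, σ_W = 16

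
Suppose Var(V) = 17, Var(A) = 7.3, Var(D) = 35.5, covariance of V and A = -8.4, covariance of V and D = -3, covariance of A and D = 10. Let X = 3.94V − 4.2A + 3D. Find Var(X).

Var(X) = a²·Var(V) + b²·Var(A) + c²·Var(D) + 2ab·covariance of V and A + 2ac·covariance of V and D + 2bc·covariance of A and D, with a = 3.94, b = -4.2, c = 3.
= 263.9012 + 128.772 + 319.5 + 278.0064 + (-70.92) + (-252)
= 667.2596.

Var(X) = 667.2596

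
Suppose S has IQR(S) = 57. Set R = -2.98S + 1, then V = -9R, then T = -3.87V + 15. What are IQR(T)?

IQR(R) = |-2.98|·57 = 169.86.
IQR(V) = |-9|·169.86 = 1528.74.
IQR(T) = |-3.87|·1528.74 = 5916.2238.

IQR(T) = 5916.2238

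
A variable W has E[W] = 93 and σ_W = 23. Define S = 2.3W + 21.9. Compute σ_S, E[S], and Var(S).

σ_S = 52.9, E[S] = 235.8, Var(S) = 2798.41

S = 2.3W + 21.9 is linear with a = 2.3, b = 21.9.
σ_S = |a|·σ_W = |2.3|·23 = 52.9.
E[S] = a·E[W] + b = 2.3·93 + 21.9 = 235.8.
Var(W) = 23² = 529.
Var(S) = a²·Var(W) = 2.3²·529 = 2798.41 (the additive constant 21.9 does not affect variance).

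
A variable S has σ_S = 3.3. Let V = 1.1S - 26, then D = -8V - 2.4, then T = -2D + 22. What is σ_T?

σ_T = 58.08

σ_V = |1.1|·3.3 = 3.63.
σ_D = |-8|·3.63 = 29.04.
σ_T = |-2|·29.04 = 58.08.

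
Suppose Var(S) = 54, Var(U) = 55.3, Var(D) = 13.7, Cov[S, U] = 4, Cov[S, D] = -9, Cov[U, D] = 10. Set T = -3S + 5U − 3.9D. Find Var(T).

Var(T) = a²·Var(S) + b²·Var(U) + c²·Var(D) + 2ab·Cov[S, U] + 2ac·Cov[S, D] + 2bc·Cov[U, D], with a = -3, b = 5, c = -3.9.
= 486 + 1382.5 + 208.377 + (-120) + (-210.6) + (-390)
= 1356.277.

Var(T) = 1356.277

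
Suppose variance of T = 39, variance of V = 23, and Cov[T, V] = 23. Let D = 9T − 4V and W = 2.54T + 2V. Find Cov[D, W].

Cov[D, W] = 887.86

By bilinearity, Cov[D, W] = ac·variance of T + bd·variance of V + (ad+bc)·Cov[T, V], with a=9, b=-4, c=2.54, d=2.
ac·variance of T = 9·2.54·39 = 891.54
bd·variance of V = (-4)·2·23 = -184
(ad+bc)·Cov[T, V] = (7.84)·23 = 180.32
Cov[D, W] = 891.54 + (-184) + 180.32 = 887.86.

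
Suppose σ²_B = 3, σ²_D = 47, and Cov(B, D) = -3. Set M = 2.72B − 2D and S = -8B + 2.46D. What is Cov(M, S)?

By bilinearity, Cov(M, S) = ac·σ²_B + bd·σ²_D + (ad+bc)·Cov(B, D), with a=2.72, b=-2, c=-8, d=2.46.
ac·σ²_B = 2.72·(-8)·3 = -65.28
bd·σ²_D = (-2)·2.46·47 = -231.24
(ad+bc)·Cov(B, D) = (22.6912)·(-3) = -68.0736
Cov(M, S) = -65.28 + (-231.24) + (-68.0736) = -364.5936.

Cov(M, S) = -364.5936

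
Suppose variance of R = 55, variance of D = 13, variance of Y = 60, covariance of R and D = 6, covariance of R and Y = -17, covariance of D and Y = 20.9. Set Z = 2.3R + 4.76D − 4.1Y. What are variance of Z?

variance of Z = a²·variance of R + b²·variance of D + c²·variance of Y + 2ab·covariance of R and D + 2ac·covariance of R and Y + 2bc·covariance of D and Y, with a = 2.3, b = 4.76, c = -4.1.
= 290.95 + 294.5488 + 1008.6 + 131.376 + 320.62 + (-815.7688)
= 1230.326.

variance of Z = 1230.326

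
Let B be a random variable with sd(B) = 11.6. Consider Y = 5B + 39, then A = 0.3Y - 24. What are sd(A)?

sd(Y) = |5|·11.6 = 58.
sd(A) = |0.3|·58 = 17.4.

sd(A) = 17.4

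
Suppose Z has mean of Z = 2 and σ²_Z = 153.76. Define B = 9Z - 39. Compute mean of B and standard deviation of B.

mean of B = -21, standard deviation of B = 111.6

B = 9Z - 39 is linear with a = 9, b = -39.
mean of B = a·mean of Z + b = 9·2 + (-39) = -21.
standard deviation of Z = √153.76 = 12.4.
standard deviation of B = |a|·standard deviation of Z = |9|·12.4 = 111.6.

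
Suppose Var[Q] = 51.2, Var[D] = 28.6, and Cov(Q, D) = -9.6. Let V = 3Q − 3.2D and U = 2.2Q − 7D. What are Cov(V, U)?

Cov(V, U) = 1247.744

By bilinearity, Cov(V, U) = ac·Var[Q] + bd·Var[D] + (ad+bc)·Cov(Q, D), with a=3, b=-3.2, c=2.2, d=-7.
ac·Var[Q] = 3·2.2·51.2 = 337.92
bd·Var[D] = (-3.2)·(-7)·28.6 = 640.64
(ad+bc)·Cov(Q, D) = (-28.04)·(-9.6) = 269.184
Cov(V, U) = 337.92 + 640.64 + 269.184 = 1247.744.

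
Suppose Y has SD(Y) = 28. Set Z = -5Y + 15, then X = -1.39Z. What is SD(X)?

SD(Z) = |-5|·28 = 140.
SD(X) = |-1.39|·140 = 194.6.

SD(X) = 194.6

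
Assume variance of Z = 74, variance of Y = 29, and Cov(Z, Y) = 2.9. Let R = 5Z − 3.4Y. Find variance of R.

variance of R = a²·variance of Z + b²·variance of Y + 2ab·Cov(Z, Y) with a = 5, b = -3.4.
= 5²·74 + (-3.4)²·29 + 2·5·(-3.4)·2.9
= 1850 + 335.24 + (-98.6) = 2086.64.

variance of R = 2086.64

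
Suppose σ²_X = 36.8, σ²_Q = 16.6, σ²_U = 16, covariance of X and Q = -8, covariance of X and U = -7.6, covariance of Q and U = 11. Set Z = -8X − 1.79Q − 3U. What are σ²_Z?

σ²_Z = 2076.60806

σ²_Z = a²·σ²_X + b²·σ²_Q + c²·σ²_U + 2ab·covariance of X and Q + 2ac·covariance of X and U + 2bc·covariance of Q and U, with a = -8, b = -1.79, c = -3.
= 2355.2 + 53.18806 + 144 + (-229.12) + (-364.8) + 118.14
= 2076.60806.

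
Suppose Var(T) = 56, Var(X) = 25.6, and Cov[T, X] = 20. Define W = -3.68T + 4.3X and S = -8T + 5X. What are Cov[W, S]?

By bilinearity, Cov[W, S] = ac·Var(T) + bd·Var(X) + (ad+bc)·Cov[T, X], with a=-3.68, b=4.3, c=-8, d=5.
ac·Var(T) = (-3.68)·(-8)·56 = 1648.64
bd·Var(X) = 4.3·5·25.6 = 550.4
(ad+bc)·Cov[T, X] = (-52.8)·20 = -1056
Cov[W, S] = 1648.64 + 550.4 + (-1056) = 1143.04.

Cov[W, S] = 1143.04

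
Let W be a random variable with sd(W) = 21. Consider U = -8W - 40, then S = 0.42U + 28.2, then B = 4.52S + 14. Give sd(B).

sd(U) = |-8|·21 = 168.
sd(S) = |0.42|·168 = 70.56.
sd(B) = |4.52|·70.56 = 318.9312.

sd(B) = 318.9312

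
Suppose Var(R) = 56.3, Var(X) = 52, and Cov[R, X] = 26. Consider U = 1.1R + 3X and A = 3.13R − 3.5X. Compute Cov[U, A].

Cov[U, A] = -208.1191

By bilinearity, Cov[U, A] = ac·Var(R) + bd·Var(X) + (ad+bc)·Cov[R, X], with a=1.1, b=3, c=3.13, d=-3.5.
ac·Var(R) = 1.1·3.13·56.3 = 193.8409
bd·Var(X) = 3·(-3.5)·52 = -546
(ad+bc)·Cov[R, X] = (5.54)·26 = 144.04
Cov[U, A] = 193.8409 + (-546) + 144.04 = -208.1191.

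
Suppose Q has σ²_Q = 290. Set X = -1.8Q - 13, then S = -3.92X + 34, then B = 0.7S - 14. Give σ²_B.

σ²_X = (-1.8)²·290 = 939.6.
σ²_S = (-3.92)²·939.6 = 14438.26944.
σ²_B = 0.7²·14438.26944 = 7074.7520256.

σ²_B = 7074.7520256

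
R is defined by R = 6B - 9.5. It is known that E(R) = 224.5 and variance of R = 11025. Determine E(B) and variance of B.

From R = 6B - 9.5: E(R) = a·E(B) + b, so E(B) = (E(R) − b)/a = (224.5 − (-9.5))/6 = 39.
variance of R = a²·variance of B, so variance of B = 11025/6² = 306.25.

E(B) = 39, variance of B = 306.25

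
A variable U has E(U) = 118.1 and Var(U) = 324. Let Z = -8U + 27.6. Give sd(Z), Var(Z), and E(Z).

Z = -8U + 27.6 is linear with a = -8, b = 27.6.
sd(U) = √324 = 18.
sd(Z) = |a|·sd(U) = |-8|·18 = 144.
Var(Z) = a²·Var(U) = (-8)²·324 = 20736 (the additive constant 27.6 does not affect variance).
E(Z) = a·E(U) + b = (-8)·118.1 + 27.6 = -917.2.

sd(Z) = 144, Var(Z) = 20736, E(Z) = -917.2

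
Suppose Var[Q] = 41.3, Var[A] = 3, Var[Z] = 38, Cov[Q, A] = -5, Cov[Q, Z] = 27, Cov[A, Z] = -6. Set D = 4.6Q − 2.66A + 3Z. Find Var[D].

Var[D] = a²·Var[Q] + b²·Var[A] + c²·Var[Z] + 2ab·Cov[Q, A] + 2ac·Cov[Q, Z] + 2bc·Cov[A, Z], with a = 4.6, b = -2.66, c = 3.
= 873.908 + 21.2268 + 342 + 122.36 + 745.2 + 95.76
= 2200.4548.

Var[D] = 2200.4548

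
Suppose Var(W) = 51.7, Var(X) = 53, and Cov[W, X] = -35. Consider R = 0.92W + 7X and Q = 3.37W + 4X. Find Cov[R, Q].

By bilinearity, Cov[R, Q] = ac·Var(W) + bd·Var(X) + (ad+bc)·Cov[W, X], with a=0.92, b=7, c=3.37, d=4.
ac·Var(W) = 0.92·3.37·51.7 = 160.29068
bd·Var(X) = 7·4·53 = 1484
(ad+bc)·Cov[W, X] = (27.27)·(-35) = -954.45
Cov[R, Q] = 160.29068 + 1484 + (-954.45) = 689.84068.

Cov[R, Q] = 689.84068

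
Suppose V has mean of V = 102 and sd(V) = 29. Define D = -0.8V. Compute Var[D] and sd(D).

D = -0.8V is linear with a = -0.8, b = 0.
Var[V] = 29² = 841.
Var[D] = a²·Var[V] = (-0.8)²·841 = 538.24.
sd(D) = |a|·sd(V) = |-0.8|·29 = 23.2.

Var[D] = 538.24, sd(D) = 23.2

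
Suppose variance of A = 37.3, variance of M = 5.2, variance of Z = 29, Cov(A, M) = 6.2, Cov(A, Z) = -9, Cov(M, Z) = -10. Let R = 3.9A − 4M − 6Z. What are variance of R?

variance of R = 1442.293

variance of R = a²·variance of A + b²·variance of M + c²·variance of Z + 2ab·Cov(A, M) + 2ac·Cov(A, Z) + 2bc·Cov(M, Z), with a = 3.9, b = -4, c = -6.
= 567.333 + 83.2 + 1044 + (-193.44) + 421.2 + (-480)
= 1442.293.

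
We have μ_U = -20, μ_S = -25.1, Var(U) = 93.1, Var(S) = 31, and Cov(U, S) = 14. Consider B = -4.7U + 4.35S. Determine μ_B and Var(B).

μ_B = (-4.7)·μ_U + 4.35·μ_S = (-4.7)·(-20) + 4.35·(-25.1) = -15.185.
Var(B) = a²·Var(U) + b²·Var(S) + 2ab·Cov(U, S) with a = -4.7, b = 4.35.
= (-4.7)²·93.1 + 4.35²·31 + 2·(-4.7)·4.35·14
= 2056.579 + 586.5975 + (-572.46) = 2070.7165.

μ_B = -15.185, Var(B) = 2070.7165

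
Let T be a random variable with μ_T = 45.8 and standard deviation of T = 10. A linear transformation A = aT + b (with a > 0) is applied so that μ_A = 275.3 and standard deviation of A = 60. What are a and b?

a = 6, b = 0.5

standard deviation of A = a·standard deviation of T (a > 0), so a = 60/10 = 6.
μ_A = a·μ_T + b, so b = 275.3 − 6·45.8 = 0.5.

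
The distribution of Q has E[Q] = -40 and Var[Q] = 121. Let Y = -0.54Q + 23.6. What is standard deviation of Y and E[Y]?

Y = -0.54Q + 23.6 is linear with a = -0.54, b = 23.6.
standard deviation of Q = √121 = 11.
standard deviation of Y = |a|·standard deviation of Q = |-0.54|·11 = 5.94.
E[Y] = a·E[Q] + b = (-0.54)·(-40) + 23.6 = 45.2.

standard deviation of Y = 5.94, E[Y] = 45.2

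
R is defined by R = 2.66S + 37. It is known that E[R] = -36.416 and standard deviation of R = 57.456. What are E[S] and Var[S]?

From R = 2.66S + 37: E[R] = a·E[S] + b, so E[S] = (E[R] − b)/a = (-36.416 − 37)/2.66 = -27.6.
Var[R] = 57.456² = 3301.191936.
Var[R] = a²·Var[S], so Var[S] = 3301.191936/2.66² = 466.56.

E[S] = -27.6, Var[S] = 466.56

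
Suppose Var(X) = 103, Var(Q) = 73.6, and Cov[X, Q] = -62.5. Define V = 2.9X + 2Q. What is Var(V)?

Var(V) = 435.63

Var(V) = a²·Var(X) + b²·Var(Q) + 2ab·Cov[X, Q] with a = 2.9, b = 2.
= 2.9²·103 + 2²·73.6 + 2·2.9·2·(-62.5)
= 866.23 + 294.4 + (-725) = 435.63.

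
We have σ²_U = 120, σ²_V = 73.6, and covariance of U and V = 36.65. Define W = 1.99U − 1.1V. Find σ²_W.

σ²_W = 403.8143

σ²_W = a²·σ²_U + b²·σ²_V + 2ab·covariance of U and V with a = 1.99, b = -1.1.
= 1.99²·120 + (-1.1)²·73.6 + 2·1.99·(-1.1)·36.65
= 475.212 + 89.056 + (-160.4537) = 403.8143.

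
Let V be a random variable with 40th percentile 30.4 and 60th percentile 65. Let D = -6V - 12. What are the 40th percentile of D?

Since a = -6 < 0 the transformation is decreasing, reversing order: the 40th percentile of D corresponds to the 60th percentile of V.
So P_{40}(D) = a·P_{60}(V) + b = (-6)·65 + (-12) = -402.

40th percentile of D = -402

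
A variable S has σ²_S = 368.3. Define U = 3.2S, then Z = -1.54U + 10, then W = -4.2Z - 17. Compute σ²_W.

σ²_W = 157776.274833408

σ²_U = 3.2²·368.3 = 3771.392.
σ²_Z = (-1.54)²·3771.392 = 8944.2332672.
σ²_W = (-4.2)²·8944.2332672 = 157776.274833408.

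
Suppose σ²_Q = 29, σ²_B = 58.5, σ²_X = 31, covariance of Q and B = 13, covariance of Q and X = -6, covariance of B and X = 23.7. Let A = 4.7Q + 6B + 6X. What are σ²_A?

σ²_A = 5963.81

σ²_A = a²·σ²_Q + b²·σ²_B + c²·σ²_X + 2ab·covariance of Q and B + 2ac·covariance of Q and X + 2bc·covariance of B and X, with a = 4.7, b = 6, c = 6.
= 640.61 + 2106 + 1116 + 733.2 + (-338.4) + 1706.4
= 5963.81.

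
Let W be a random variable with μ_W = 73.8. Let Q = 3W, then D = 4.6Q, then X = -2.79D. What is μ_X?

μ_Q = 3·73.8 = 221.4.
μ_D = 4.6·221.4 = 1018.44.
μ_X = (-2.79)·1018.44 = -2841.4476.

μ_X = -2841.4476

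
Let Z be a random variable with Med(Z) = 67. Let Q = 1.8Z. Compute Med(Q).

Med(Q) = 120.6

A linear map preserves order up to sign, so Med(Q) = a·Med(Z) + b = 1.8·67 = 120.6.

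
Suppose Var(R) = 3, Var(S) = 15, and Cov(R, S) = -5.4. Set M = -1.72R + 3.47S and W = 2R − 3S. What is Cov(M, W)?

By bilinearity, Cov(M, W) = ac·Var(R) + bd·Var(S) + (ad+bc)·Cov(R, S), with a=-1.72, b=3.47, c=2, d=-3.
ac·Var(R) = (-1.72)·2·3 = -10.32
bd·Var(S) = 3.47·(-3)·15 = -156.15
(ad+bc)·Cov(R, S) = (12.1)·(-5.4) = -65.34
Cov(M, W) = -10.32 + (-156.15) + (-65.34) = -231.81.

Cov(M, W) = -231.81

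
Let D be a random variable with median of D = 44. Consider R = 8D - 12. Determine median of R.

A linear map preserves order up to sign, so median of R = a·median of D + b = 8·44 + (-12) = 340.

median of R = 340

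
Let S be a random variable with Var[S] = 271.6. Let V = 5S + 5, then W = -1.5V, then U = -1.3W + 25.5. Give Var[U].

Var[U] = 25818.975

Var[V] = 5²·271.6 = 6790.
Var[W] = (-1.5)²·6790 = 15277.5.
Var[U] = (-1.3)²·15277.5 = 25818.975.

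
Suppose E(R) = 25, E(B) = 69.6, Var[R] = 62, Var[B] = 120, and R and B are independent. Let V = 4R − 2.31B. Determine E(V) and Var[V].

E(V) = -60.776, Var[V] = 1632.332

E(V) = 4·E(R) + (-2.31)·E(B) = 4·25 + (-2.31)·69.6 = -60.776.
Var[V] = a²·Var[R] + b²·Var[B] + 2ab·Cov(R, B) with a = 4, b = -2.31.
Independence gives Cov(R, B) = 0.
= 4²·62 + (-2.31)²·120 + 2·4·(-2.31)·0
= 992 + 640.332 + 0 = 1632.332.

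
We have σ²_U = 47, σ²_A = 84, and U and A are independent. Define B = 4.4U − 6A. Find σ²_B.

σ²_B = 3933.92

σ²_B = a²·σ²_U + b²·σ²_A + 2ab·Cov(U, A) with a = 4.4, b = -6.
Independence gives Cov(U, A) = 0.
= 4.4²·47 + (-6)²·84 + 2·4.4·(-6)·0
= 909.92 + 3024 + 0 = 3933.92.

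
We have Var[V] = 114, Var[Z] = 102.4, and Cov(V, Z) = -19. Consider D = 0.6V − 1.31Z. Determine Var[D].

Var[D] = 246.63664

Var[D] = a²·Var[V] + b²·Var[Z] + 2ab·Cov(V, Z) with a = 0.6, b = -1.31.
= 0.6²·114 + (-1.31)²·102.4 + 2·0.6·(-1.31)·(-19)
= 41.04 + 175.72864 + 29.868 = 246.63664.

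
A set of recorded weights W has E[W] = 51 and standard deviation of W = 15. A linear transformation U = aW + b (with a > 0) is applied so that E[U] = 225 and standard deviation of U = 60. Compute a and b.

a = 4, b = 21

standard deviation of U = a·standard deviation of W (a > 0), so a = 60/15 = 4.
E[U] = a·E[W] + b, so b = 225 − 4·51 = 21.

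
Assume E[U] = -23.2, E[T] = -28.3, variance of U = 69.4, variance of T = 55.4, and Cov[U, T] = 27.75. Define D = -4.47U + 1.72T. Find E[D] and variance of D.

E[D] = 55.028, variance of D = 1123.86362

E[D] = (-4.47)·E[U] + 1.72·E[T] = (-4.47)·(-23.2) + 1.72·(-28.3) = 55.028.
variance of D = a²·variance of U + b²·variance of T + 2ab·Cov[U, T] with a = -4.47, b = 1.72.
= (-4.47)²·69.4 + 1.72²·55.4 + 2·(-4.47)·1.72·27.75
= 1386.67446 + 163.89536 + (-426.7062) = 1123.86362.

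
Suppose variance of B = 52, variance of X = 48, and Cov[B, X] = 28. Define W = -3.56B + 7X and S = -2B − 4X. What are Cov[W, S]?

Cov[W, S] = -967.04

By bilinearity, Cov[W, S] = ac·variance of B + bd·variance of X + (ad+bc)·Cov[B, X], with a=-3.56, b=7, c=-2, d=-4.
ac·variance of B = (-3.56)·(-2)·52 = 370.24
bd·variance of X = 7·(-4)·48 = -1344
(ad+bc)·Cov[B, X] = (0.24)·28 = 6.72
Cov[W, S] = 370.24 + (-1344) + 6.72 = -967.04.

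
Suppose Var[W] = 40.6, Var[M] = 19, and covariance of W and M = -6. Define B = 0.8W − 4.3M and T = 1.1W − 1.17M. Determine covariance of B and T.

covariance of B and T = 165.313

By bilinearity, covariance of B and T = ac·Var[W] + bd·Var[M] + (ad+bc)·covariance of W and M, with a=0.8, b=-4.3, c=1.1, d=-1.17.
ac·Var[W] = 0.8·1.1·40.6 = 35.728
bd·Var[M] = (-4.3)·(-1.17)·19 = 95.589
(ad+bc)·covariance of W and M = (-5.666)·(-6) = 33.996
covariance of B and T = 35.728 + 95.589 + 33.996 = 165.313.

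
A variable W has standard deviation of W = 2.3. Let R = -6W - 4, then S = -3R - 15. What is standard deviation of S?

standard deviation of S = 41.4

standard deviation of R = |-6|·2.3 = 13.8.
standard deviation of S = |-3|·13.8 = 41.4.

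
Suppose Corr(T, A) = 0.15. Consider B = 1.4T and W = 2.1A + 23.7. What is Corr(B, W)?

Linear rescalings preserve correlation up to sign; here the slopes 1.4 and 2.1 have the same sign, so Corr(B, W) = Corr(T, A) = 0.15.

Corr(B, W) = 0.15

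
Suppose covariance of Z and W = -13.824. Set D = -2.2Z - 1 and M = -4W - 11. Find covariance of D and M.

covariance of D and M = a·c·covariance of Z and W = (-2.2)·(-4)·(-13.824) = -121.6512. Additive constants drop out.

covariance of D and M = -121.6512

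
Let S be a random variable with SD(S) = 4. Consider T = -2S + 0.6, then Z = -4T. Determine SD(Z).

SD(T) = |-2|·4 = 8.
SD(Z) = |-4|·8 = 32.

SD(Z) = 32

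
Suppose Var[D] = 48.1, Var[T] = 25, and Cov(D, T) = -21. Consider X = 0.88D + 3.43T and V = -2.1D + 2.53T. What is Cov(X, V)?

By bilinearity, Cov(X, V) = ac·Var[D] + bd·Var[T] + (ad+bc)·Cov(D, T), with a=0.88, b=3.43, c=-2.1, d=2.53.
ac·Var[D] = 0.88·(-2.1)·48.1 = -88.8888
bd·Var[T] = 3.43·2.53·25 = 216.9475
(ad+bc)·Cov(D, T) = (-4.9766)·(-21) = 104.5086
Cov(X, V) = -88.8888 + 216.9475 + 104.5086 = 232.5673.

Cov(X, V) = 232.5673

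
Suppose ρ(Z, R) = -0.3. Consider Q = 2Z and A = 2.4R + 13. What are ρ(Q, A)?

ρ(Q, A) = -0.3

Linear rescalings preserve correlation up to sign; here the slopes 2 and 2.4 have the same sign, so ρ(Q, A) = ρ(Z, R) = -0.3.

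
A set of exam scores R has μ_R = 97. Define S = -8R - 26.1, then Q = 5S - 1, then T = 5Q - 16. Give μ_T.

μ_S = (-8)·97 + (-26.1) = -802.1.
μ_Q = 5·(-802.1) + (-1) = -4011.5.
μ_T = 5·(-4011.5) + (-16) = -20073.5.

μ_T = -20073.5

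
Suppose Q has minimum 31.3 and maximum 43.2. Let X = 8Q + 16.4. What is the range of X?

Range of Q = 43.2 − 31.3 = 11.9.
Range(X) = |a|·Range(Q) = |8|·11.9 = 95.2.

Range(X) = 95.2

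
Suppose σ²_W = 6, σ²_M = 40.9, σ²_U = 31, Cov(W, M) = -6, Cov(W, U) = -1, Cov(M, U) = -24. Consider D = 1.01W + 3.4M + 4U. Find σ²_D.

σ²_D = 272.8366

σ²_D = a²·σ²_W + b²·σ²_M + c²·σ²_U + 2ab·Cov(W, M) + 2ac·Cov(W, U) + 2bc·Cov(M, U), with a = 1.01, b = 3.4, c = 4.
= 6.1206 + 472.804 + 496 + (-41.208) + (-8.08) + (-652.8)
= 272.8366.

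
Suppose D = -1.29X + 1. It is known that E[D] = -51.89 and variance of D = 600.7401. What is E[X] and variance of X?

From D = -1.29X + 1: E[D] = a·E[X] + b, so E[X] = (E[D] − b)/a = (-51.89 − 1)/(-1.29) = 41.
variance of D = a²·variance of X, so variance of X = 600.7401/(-1.29)² = 361.

E[X] = 41, variance of X = 361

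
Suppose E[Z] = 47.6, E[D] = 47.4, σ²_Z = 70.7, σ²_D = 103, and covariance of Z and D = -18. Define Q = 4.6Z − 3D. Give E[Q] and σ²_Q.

E[Q] = 76.76, σ²_Q = 2919.812

E[Q] = 4.6·E[Z] + (-3)·E[D] = 4.6·47.6 + (-3)·47.4 = 76.76.
σ²_Q = a²·σ²_Z + b²·σ²_D + 2ab·covariance of Z and D with a = 4.6, b = -3.
= 4.6²·70.7 + (-3)²·103 + 2·4.6·(-3)·(-18)
= 1496.012 + 927 + 496.8 = 2919.812.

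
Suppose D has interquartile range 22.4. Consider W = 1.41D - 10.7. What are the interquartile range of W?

Under W = aD + b, IQR(W) = |a|·IQR(D) = |1.41|·22.4 = 31.584 (shifts cancel; spread scales by |a|).

IQR(W) = 31.584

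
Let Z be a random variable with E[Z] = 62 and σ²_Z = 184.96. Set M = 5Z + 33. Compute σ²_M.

M = 5Z + 33 is linear with a = 5, b = 33.
σ²_M = a²·σ²_Z = 5²·184.96 = 4624 (the additive constant 33 does not affect variance).

σ²_M = 4624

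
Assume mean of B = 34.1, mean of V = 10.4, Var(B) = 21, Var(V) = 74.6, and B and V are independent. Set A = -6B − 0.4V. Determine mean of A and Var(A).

mean of A = (-6)·mean of B + (-0.4)·mean of V = (-6)·34.1 + (-0.4)·10.4 = -208.76.
Var(A) = a²·Var(B) + b²·Var(V) + 2ab·Cov[B, V] with a = -6, b = -0.4.
Independence gives Cov[B, V] = 0.
= (-6)²·21 + (-0.4)²·74.6 + 2·(-6)·(-0.4)·0
= 756 + 11.936 + 0 = 767.936.

mean of A = -208.76, Var(A) = 767.936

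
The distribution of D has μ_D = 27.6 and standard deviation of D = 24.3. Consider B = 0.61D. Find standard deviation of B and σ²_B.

standard deviation of B = 14.823, σ²_B = 219.721329

B = 0.61D is linear with a = 0.61, b = 0.
standard deviation of B = |a|·standard deviation of D = |0.61|·24.3 = 14.823.
σ²_D = 24.3² = 590.49.
σ²_B = a²·σ²_D = 0.61²·590.49 = 219.721329.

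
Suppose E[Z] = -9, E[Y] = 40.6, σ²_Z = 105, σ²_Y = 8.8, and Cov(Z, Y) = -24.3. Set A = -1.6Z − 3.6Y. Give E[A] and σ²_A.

E[A] = -131.76, σ²_A = 102.912

E[A] = (-1.6)·E[Z] + (-3.6)·E[Y] = (-1.6)·(-9) + (-3.6)·40.6 = -131.76.
σ²_A = a²·σ²_Z + b²·σ²_Y + 2ab·Cov(Z, Y) with a = -1.6, b = -3.6.
= (-1.6)²·105 + (-3.6)²·8.8 + 2·(-1.6)·(-3.6)·(-24.3)
= 268.8 + 114.048 + (-279.936) = 102.912.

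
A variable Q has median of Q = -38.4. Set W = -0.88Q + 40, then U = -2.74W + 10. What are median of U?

median of U = -192.19008

median of W = (-0.88)·(-38.4) + 40 = 73.792.
median of U = (-2.74)·73.792 + 10 = -192.19008.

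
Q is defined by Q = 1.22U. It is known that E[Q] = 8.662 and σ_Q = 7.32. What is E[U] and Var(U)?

From Q = 1.22U: E[Q] = a·E[U] + b, so E[U] = (E[Q] − b)/a = (8.662 − 0)/1.22 = 7.1.
Var(Q) = 7.32² = 53.5824.
Var(Q) = a²·Var(U), so Var(U) = 53.5824/1.22² = 36.

E[U] = 7.1, Var(U) = 36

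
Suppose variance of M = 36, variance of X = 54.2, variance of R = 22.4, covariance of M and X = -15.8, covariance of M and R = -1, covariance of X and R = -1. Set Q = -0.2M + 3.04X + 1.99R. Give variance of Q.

variance of Q = a²·variance of M + b²·variance of X + c²·variance of R + 2ab·covariance of M and X + 2ac·covariance of M and R + 2bc·covariance of X and R, with a = -0.2, b = 3.04, c = 1.99.
= 1.44 + 500.89472 + 88.70624 + 19.2128 + 0.796 + (-12.0992)
= 598.95056.

variance of Q = 598.95056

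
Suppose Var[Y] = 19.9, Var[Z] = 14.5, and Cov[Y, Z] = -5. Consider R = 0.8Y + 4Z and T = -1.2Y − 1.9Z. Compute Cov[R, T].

Cov[R, T] = -97.704

By bilinearity, Cov[R, T] = ac·Var[Y] + bd·Var[Z] + (ad+bc)·Cov[Y, Z], with a=0.8, b=4, c=-1.2, d=-1.9.
ac·Var[Y] = 0.8·(-1.2)·19.9 = -19.104
bd·Var[Z] = 4·(-1.9)·14.5 = -110.2
(ad+bc)·Cov[Y, Z] = (-6.32)·(-5) = 31.6
Cov[R, T] = -19.104 + (-110.2) + 31.6 = -97.704.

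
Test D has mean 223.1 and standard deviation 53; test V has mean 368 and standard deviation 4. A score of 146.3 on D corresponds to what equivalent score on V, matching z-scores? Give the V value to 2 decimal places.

z = (146.3 − 223.1)/53 ≈ -1.4491.
V = 368 + z·4 = 368 + (146.3 − 223.1)·4/53 ≈ 362.20.

V = 362.20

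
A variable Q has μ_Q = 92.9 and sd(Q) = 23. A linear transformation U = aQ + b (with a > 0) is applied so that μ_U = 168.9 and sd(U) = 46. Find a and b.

sd(U) = a·sd(Q) (a > 0), so a = 46/23 = 2.
μ_U = a·μ_Q + b, so b = 168.9 − 2·92.9 = -16.9.

a = 2, b = -16.9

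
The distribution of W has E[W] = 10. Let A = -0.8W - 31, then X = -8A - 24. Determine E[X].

E[X] = 288

E[A] = (-0.8)·10 + (-31) = -39.
E[X] = (-8)·(-39) + (-24) = 288.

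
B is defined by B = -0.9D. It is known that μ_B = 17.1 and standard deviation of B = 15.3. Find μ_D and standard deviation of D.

μ_D = -19, standard deviation of D = 17

From B = -0.9D: μ_B = a·μ_D + b, so μ_D = (μ_B − b)/a = (17.1 − 0)/(-0.9) = -19.
standard deviation of B = |a|·standard deviation of D, so standard deviation of D = 15.3/|-0.9| = 17.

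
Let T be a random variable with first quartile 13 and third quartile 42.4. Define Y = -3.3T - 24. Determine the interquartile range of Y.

IQR(Y) = 97.02

IQR of T = Q3 − Q1 = 42.4 − 13 = 29.4.
Under Y = aT + b, IQR(Y) = |a|·IQR(T) = |-3.3|·29.4 = 97.02 (shifts cancel; spread scales by |a|).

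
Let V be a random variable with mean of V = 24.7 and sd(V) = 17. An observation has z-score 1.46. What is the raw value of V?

V = 49.52

V = mean of V + z·sd(V) = 24.7 + 1.46·17 = 49.52.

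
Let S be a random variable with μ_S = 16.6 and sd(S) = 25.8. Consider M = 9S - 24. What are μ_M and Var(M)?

μ_M = 125.4, Var(M) = 53916.84

M = 9S - 24 is linear with a = 9, b = -24.
μ_M = a·μ_S + b = 9·16.6 + (-24) = 125.4.
Var(S) = 25.8² = 665.64.
Var(M) = a²·Var(S) = 9²·665.64 = 53916.84 (the additive constant -24 does not affect variance).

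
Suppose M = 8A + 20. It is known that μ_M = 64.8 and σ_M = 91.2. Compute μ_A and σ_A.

μ_A = 5.6, σ_A = 11.4

From M = 8A + 20: μ_M = a·μ_A + b, so μ_A = (μ_M − b)/a = (64.8 − 20)/8 = 5.6.
σ_M = |a|·σ_A, so σ_A = 91.2/|8| = 11.4.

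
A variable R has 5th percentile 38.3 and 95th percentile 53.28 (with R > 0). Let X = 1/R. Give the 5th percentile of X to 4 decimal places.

1/R is decreasing on R > 0, so percentile order reverses: P_{5}(X) uses P_{95}(R) = 53.28.
P_{5}(X) = 1/53.28 ≈ 0.0188.

5th percentile of X = 0.0188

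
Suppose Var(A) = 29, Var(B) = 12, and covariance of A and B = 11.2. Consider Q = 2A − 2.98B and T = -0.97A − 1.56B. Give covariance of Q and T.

By bilinearity, covariance of Q and T = ac·Var(A) + bd·Var(B) + (ad+bc)·covariance of A and B, with a=2, b=-2.98, c=-0.97, d=-1.56.
ac·Var(A) = 2·(-0.97)·29 = -56.26
bd·Var(B) = (-2.98)·(-1.56)·12 = 55.7856
(ad+bc)·covariance of A and B = (-0.2294)·11.2 = -2.56928
covariance of Q and T = -56.26 + 55.7856 + (-2.56928) = -3.04368.

covariance of Q and T = -3.04368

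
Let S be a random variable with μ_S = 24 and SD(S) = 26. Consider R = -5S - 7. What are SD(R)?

R = -5S - 7 is linear with a = -5, b = -7.
SD(R) = |a|·SD(S) = |-5|·26 = 130.

SD(R) = 130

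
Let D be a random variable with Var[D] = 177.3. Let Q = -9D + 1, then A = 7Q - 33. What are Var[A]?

Var[A] = 703703.7

Var[Q] = (-9)²·177.3 = 14361.3.
Var[A] = 7²·14361.3 = 703703.7.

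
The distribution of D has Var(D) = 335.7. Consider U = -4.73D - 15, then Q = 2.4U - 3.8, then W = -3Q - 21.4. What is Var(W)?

Var(W) = 389348.5983552

Var(U) = (-4.73)²·335.7 = 7510.58253.
Var(Q) = 2.4²·7510.58253 = 43260.9553728.
Var(W) = (-3)²·43260.9553728 = 389348.5983552.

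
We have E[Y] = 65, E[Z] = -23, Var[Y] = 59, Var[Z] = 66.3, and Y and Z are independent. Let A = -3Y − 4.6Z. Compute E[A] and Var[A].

E[A] = -89.2, Var[A] = 1933.908

E[A] = (-3)·E[Y] + (-4.6)·E[Z] = (-3)·65 + (-4.6)·(-23) = -89.2.
Var[A] = a²·Var[Y] + b²·Var[Z] + 2ab·covariance of Y and Z with a = -3, b = -4.6.
Independence gives covariance of Y and Z = 0.
= (-3)²·59 + (-4.6)²·66.3 + 2·(-3)·(-4.6)·0
= 531 + 1402.908 + 0 = 1933.908.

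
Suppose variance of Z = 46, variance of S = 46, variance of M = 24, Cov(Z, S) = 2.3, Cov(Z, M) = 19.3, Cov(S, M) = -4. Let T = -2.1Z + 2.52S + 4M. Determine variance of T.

variance of T = a²·variance of Z + b²·variance of S + c²·variance of M + 2ab·Cov(Z, S) + 2ac·Cov(Z, M) + 2bc·Cov(S, M), with a = -2.1, b = 2.52, c = 4.
= 202.86 + 292.1184 + 384 + (-24.3432) + (-324.24) + (-80.64)
= 449.7552.

variance of T = 449.7552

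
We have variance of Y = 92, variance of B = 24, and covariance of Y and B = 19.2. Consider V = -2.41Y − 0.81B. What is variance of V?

variance of V = a²·variance of Y + b²·variance of B + 2ab·covariance of Y and B with a = -2.41, b = -0.81.
= (-2.41)²·92 + (-0.81)²·24 + 2·(-2.41)·(-0.81)·19.2
= 534.3452 + 15.7464 + 74.96064 = 625.05224.

variance of V = 625.05224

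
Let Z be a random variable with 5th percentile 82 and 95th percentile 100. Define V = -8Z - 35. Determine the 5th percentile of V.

5th percentile of V = -835

Since a = -8 < 0 the transformation is decreasing, reversing order: the 5th percentile of V corresponds to the 95th percentile of Z.
So P_{5}(V) = a·P_{95}(Z) + b = (-8)·100 + (-35) = -835.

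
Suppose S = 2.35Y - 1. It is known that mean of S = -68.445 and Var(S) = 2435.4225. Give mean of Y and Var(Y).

mean of Y = -28.7, Var(Y) = 441

From S = 2.35Y - 1: mean of S = a·mean of Y + b, so mean of Y = (mean of S − b)/a = (-68.445 − (-1))/2.35 = -28.7.
Var(S) = a²·Var(Y), so Var(Y) = 2435.4225/2.35² = 441.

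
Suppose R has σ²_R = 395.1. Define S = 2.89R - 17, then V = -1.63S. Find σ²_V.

σ²_V = 8767.543392999

σ²_S = 2.89²·395.1 = 3299.91471.
σ²_V = (-1.63)²·3299.91471 = 8767.543392999.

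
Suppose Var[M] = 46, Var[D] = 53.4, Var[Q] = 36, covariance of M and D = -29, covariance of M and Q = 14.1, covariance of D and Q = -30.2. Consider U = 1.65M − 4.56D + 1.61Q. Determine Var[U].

Var[U] = a²·Var[M] + b²·Var[D] + c²·Var[Q] + 2ab·covariance of M and D + 2ac·covariance of M and Q + 2bc·covariance of D and Q, with a = 1.65, b = -4.56, c = 1.61.
= 125.235 + 1110.37824 + 93.3156 + 436.392 + 74.9133 + 443.43264
= 2283.66678.

Var[U] = 2283.66678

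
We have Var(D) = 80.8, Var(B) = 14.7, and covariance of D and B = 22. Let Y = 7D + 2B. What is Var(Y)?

Var(Y) = a²·Var(D) + b²·Var(B) + 2ab·covariance of D and B with a = 7, b = 2.
= 7²·80.8 + 2²·14.7 + 2·7·2·22
= 3959.2 + 58.8 + 616 = 4634.

Var(Y) = 4634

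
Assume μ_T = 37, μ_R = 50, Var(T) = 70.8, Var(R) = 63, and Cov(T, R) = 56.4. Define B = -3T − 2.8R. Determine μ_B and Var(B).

μ_B = -251, Var(B) = 2078.64

μ_B = (-3)·μ_T + (-2.8)·μ_R = (-3)·37 + (-2.8)·50 = -251.
Var(B) = a²·Var(T) + b²·Var(R) + 2ab·Cov(T, R) with a = -3, b = -2.8.
= (-3)²·70.8 + (-2.8)²·63 + 2·(-3)·(-2.8)·56.4
= 637.2 + 493.92 + 947.52 = 2078.64.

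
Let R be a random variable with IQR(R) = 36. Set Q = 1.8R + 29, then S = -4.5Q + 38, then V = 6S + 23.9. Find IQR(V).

IQR(V) = 1749.6

IQR(Q) = |1.8|·36 = 64.8.
IQR(S) = |-4.5|·64.8 = 291.6.
IQR(V) = |6|·291.6 = 1749.6.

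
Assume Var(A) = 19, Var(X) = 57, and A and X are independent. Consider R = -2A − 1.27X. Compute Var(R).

Var(R) = a²·Var(A) + b²·Var(X) + 2ab·Cov(A, X) with a = -2, b = -1.27.
Independence gives Cov(A, X) = 0.
= (-2)²·19 + (-1.27)²·57 + 2·(-2)·(-1.27)·0
= 76 + 91.9353 + 0 = 167.9353.

Var(R) = 167.9353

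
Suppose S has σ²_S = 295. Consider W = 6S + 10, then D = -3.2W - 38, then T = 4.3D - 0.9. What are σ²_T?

σ²_T = 2010765.312

σ²_W = 6²·295 = 10620.
σ²_D = (-3.2)²·10620 = 108748.8.
σ²_T = 4.3²·108748.8 = 2010765.312.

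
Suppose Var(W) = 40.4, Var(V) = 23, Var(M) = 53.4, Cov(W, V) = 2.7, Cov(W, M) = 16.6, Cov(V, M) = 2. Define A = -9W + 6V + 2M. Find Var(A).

Var(A) = a²·Var(W) + b²·Var(V) + c²·Var(M) + 2ab·Cov(W, V) + 2ac·Cov(W, M) + 2bc·Cov(V, M), with a = -9, b = 6, c = 2.
= 3272.4 + 828 + 213.6 + (-291.6) + (-597.6) + 48
= 3472.8.

Var(A) = 3472.8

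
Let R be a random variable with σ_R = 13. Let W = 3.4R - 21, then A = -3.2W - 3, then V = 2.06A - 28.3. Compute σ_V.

σ_W = |3.4|·13 = 44.2.
σ_A = |-3.2|·44.2 = 141.44.
σ_V = |2.06|·141.44 = 291.3664.

σ_V = 291.3664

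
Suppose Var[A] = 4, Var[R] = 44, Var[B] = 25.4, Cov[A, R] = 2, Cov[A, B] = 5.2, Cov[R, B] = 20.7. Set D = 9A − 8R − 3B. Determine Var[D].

Var[D] = a²·Var[A] + b²·Var[R] + c²·Var[B] + 2ab·Cov[A, R] + 2ac·Cov[A, B] + 2bc·Cov[R, B], with a = 9, b = -8, c = -3.
= 324 + 2816 + 228.6 + (-288) + (-280.8) + 993.6
= 3793.4.

Var[D] = 3793.4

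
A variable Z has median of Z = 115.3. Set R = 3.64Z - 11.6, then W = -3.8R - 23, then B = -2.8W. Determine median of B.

median of R = 3.64·115.3 + (-11.6) = 408.092.
median of W = (-3.8)·408.092 + (-23) = -1573.7496.
median of B = (-2.8)·(-1573.7496) = 4406.49888.

median of B = 4406.49888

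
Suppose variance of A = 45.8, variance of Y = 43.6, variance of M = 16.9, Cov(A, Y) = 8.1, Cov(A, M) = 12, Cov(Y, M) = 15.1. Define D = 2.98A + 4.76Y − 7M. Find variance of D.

variance of D = 945.58344

variance of D = a²·variance of A + b²·variance of Y + c²·variance of M + 2ab·Cov(A, Y) + 2ac·Cov(A, M) + 2bc·Cov(Y, M), with a = 2.98, b = 4.76, c = -7.
= 406.72232 + 987.87136 + 828.1 + 229.79376 + (-500.64) + (-1006.264)
= 945.58344.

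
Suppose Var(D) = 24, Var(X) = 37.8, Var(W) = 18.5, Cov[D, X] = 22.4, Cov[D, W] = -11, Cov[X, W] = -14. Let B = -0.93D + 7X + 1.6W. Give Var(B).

Var(B) = 1347.8056

Var(B) = a²·Var(D) + b²·Var(X) + c²·Var(W) + 2ab·Cov[D, X] + 2ac·Cov[D, W] + 2bc·Cov[X, W], with a = -0.93, b = 7, c = 1.6.
= 20.7576 + 1852.2 + 47.36 + (-291.648) + 32.736 + (-313.6)
= 1347.8056.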